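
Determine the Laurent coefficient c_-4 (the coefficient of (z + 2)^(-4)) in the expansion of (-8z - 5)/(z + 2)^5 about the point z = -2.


Step 1: Write the numerator in powers of (z + 2): -8z - 5 = -8(z + 2) + (-8*(-2) - 5) = -8(z + 2) + 11
Step 2: Divide by (z + 2)^5: f(z) = 11(z + 2)^(-5) - 8(z + 2)^(-4)
Step 3: This finite sum is the Laurent series of f about z = -2.
Step 4: Coefficient of (z + 2)^(-4) = coefficient of (z + 2) in the re-centred numerator = -8

-8


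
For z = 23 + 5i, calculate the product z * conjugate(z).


Step 1: conj(z) = 23 - 5i
Step 2: z * conj(z) = 23^2 + 5^2
Step 3: = 529 + 25 = 554

554


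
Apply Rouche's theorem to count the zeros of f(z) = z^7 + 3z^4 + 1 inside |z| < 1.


Step 1: On |z| = 1 the three terms have sizes |z^7| = 1^7 = 1, |3z^4| = 3*1^4 = 3, |1| = 1
Step 2: The dominant term is g(z) = 3z^4; let h(z) = z^7 + 1 so f = g + h
Step 3: On |z| = 1: |g| = 3 and |h| <= 1 + 1 = 2
Step 4: Since 3 > 2, |h| < |g| on |z| = 1, so by Rouche f has the same number of zeros as g inside |z| < 1
Step 5: g(z) = 3z^4 has 4 zeros (at the origin, multiplicity 4) inside |z| < 1. Answer = 4

4


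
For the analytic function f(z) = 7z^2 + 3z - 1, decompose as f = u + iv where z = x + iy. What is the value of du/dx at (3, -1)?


Step 1: f(z) = 7(x+iy)^2 + 3(x+iy) - 1
Step 2: u = 7(x^2 - y^2) + 3x - 1
Step 3: u_x = 14x + 3
Step 4: At (3, -1): u_x = 42 + 3 = 45

45


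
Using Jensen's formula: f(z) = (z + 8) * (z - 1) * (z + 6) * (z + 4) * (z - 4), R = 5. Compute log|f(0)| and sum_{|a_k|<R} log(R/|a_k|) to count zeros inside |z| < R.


Jensen's formula: (1/2pi)*integral log|f(Re^it)|dt = log|f(0)| + sum_{|a_k|<R} log(R/|a_k|)
Step 1: f(0) = 8 * (-1) * 6 * 4 * (-4) = 768
Step 2: log|f(0)| = log|-8| + log|1| + log|-6| + log|-4| + log|4| = 6.6438
Step 3: Zeros inside |z| < 5: 1, -4, 4
Step 4: Jensen sum = log(5/1) + log(5/4) + log(5/4) = 2.0557
Step 5: n(R) = number of terms in the Jensen sum = count of zeros inside |z| < 5 = 3

3


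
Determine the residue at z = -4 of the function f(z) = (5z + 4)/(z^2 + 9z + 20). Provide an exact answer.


Step 1: Q(z) = z^2 + 9z + 20 = (z + 4)(z + 5)
Step 2: Q'(z) = 2z + 9
Step 3: Q'(-4) = 1, P(-4) = -16
Step 4: Res = P(-4)/Q'(-4) = -16/1 = -16

-16


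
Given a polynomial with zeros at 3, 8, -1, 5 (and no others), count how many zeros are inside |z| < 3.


Step 1: Check each root:
  z = 3: |3| = 3 >= 3
  z = 8: |8| = 8 >= 3
  z = -1: |-1| = 1 < 3
  z = 5: |5| = 5 >= 3
Step 2: Count = 1

1


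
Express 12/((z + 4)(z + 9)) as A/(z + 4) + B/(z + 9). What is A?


Step 1: Multiply both sides by (z + 4) and set z = -4
Step 2: A = 12 / (-4 + 9)
Step 3: A = 12 / 5
Step 4: A = 12/5

12/5


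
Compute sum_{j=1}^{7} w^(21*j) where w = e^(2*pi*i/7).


Step 1: The sum sum_{j=1}^{n} w^(k*j) equals n if n | k, else 0.
Step 2: Here n = 7, k = 21
Step 3: Does n divide k? 7 | 21 -> True
Step 4: Sum = 7

7


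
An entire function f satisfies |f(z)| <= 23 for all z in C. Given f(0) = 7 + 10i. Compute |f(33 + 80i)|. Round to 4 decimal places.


Step 1: By Liouville's theorem, a bounded entire function is constant.
Step 2: f(z) = f(0) = 7 + 10i for all z.
Step 3: |f(w)| = |7 + 10i| = sqrt(49 + 100)
Step 4: = 12.2066

12.2066


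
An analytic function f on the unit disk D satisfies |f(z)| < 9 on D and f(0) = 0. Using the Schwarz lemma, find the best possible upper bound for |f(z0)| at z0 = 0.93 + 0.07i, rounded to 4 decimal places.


Step 1: g = f/9 maps D -> D with g(0) = 0, so by the Schwarz lemma |g(z)| <= |z|, i.e. |f(z)| <= 9|z|; this is sharp (f(z) = 9z).
Step 2: |z0|^2 = 0.93^2 + 0.07^2 = 0.8698
Step 3: |z0| = sqrt(0.8698) = 0.932631
Step 4: Best bound = 9 * |z0| = 9 * 0.932631 = 8.3937

8.3937


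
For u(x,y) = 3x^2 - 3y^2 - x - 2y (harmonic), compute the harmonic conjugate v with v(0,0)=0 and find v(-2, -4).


Step 1: v_x = -u_y = 6y + 2
Step 2: v_y = u_x = 6x - 1
Step 3: v = 6xy + 2x - y + C
Step 4: v(0,0) = 0 => C = 0
Step 5: v(-2, -4) = 48

48


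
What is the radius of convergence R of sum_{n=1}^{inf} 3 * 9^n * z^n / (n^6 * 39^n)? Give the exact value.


Step 1: General term a_n = 3 * 9^n / (n^6 * 39^n)
Step 2: By the root test, |a_n|^(1/n) = 3^(1/n) * 9 / (n^(6/n) * 39) -> 9/39 as n -> infinity (since 3^(1/n) -> 1 and n^(6/n) -> 1)
Step 3: R = 1/lim|a_n|^(1/n) = 39/9 = 13/3

13/3


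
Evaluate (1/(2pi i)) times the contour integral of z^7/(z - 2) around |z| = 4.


Step 1: f(z) = z^7, a = 2 is inside |z| = 4
Step 2: By Cauchy integral formula: (1/(2pi*i)) * integral = f(a)
Step 3: f(2) = 2^7 = 128

128


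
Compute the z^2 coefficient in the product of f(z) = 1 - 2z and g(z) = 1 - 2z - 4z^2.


Step 1: z^2 term in f*g comes from: (1)*(-4z^2) + (-2z)*(-2z) + (0)*(1)
Step 2: = -4 + 4 + 0
Step 3: = 0

0


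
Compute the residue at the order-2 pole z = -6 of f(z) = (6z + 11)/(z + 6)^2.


Step 1: Pole of order 2 at z = -6
Step 2: Res = lim d/dz [(z + 6)^2 * f(z)] as z -> -6
Step 3: (z + 6)^2 * f(z) = 6z + 11
Step 4: d/dz[6z + 11] = 6

6


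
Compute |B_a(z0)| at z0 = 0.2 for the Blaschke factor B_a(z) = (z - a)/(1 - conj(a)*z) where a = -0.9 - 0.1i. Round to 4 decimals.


Step 1: Numerator z0 - a = 0.2 - (-0.9 - 0.1i) = 1.1 + 0.1i
Step 2: Denominator 1 - conj(a)*z0 = 1 - (-0.9 + 0.1i)*0.2 = 1.18 - 0.02i
Step 3: |z0 - a|^2 = 1.1^2 + 0.1^2 = 1.22; |1 - conj(a)*z0|^2 = 1.18^2 + (-0.02)^2 = 1.3928
Step 4: |B_a(0.2)| = sqrt(1.22 / 1.3928) = sqrt(0.875933)
Step 5: = 0.9359

0.9359


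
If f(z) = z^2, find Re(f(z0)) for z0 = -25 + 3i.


Step 1: z0 = -25 + 3i
Step 2: z0^2 = (-25)^2 - 3^2 - 150i
Step 3: real part = 625 - 9 = 616

616


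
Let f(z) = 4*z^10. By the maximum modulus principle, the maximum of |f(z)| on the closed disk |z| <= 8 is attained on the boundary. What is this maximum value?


Step 1: On |z| = 8, |f(z)| = 4 * |z|^10 = 4 * 8^10
Step 2: By maximum modulus principle, maximum is on boundary.
Step 3: Maximum = 4 * 1073741824 = 4294967296

4294967296


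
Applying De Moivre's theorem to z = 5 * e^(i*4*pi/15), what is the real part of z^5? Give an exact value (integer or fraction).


Step 1: By De Moivre's theorem, z^5 = 5^5 * e^(i*5*4*pi/15) = 3125 * (cos(4*pi/3) + i*sin(4*pi/3))
Step 2: |z|^5 = 5^5 = 3125
Step 3: The angle 4*pi/3 already lies in [0, 2*pi)
Step 4: cos(4*pi/3) = -1/2
Step 5: Re(z^5) = 3125 * (-1/2) = -3125/2

-3125/2


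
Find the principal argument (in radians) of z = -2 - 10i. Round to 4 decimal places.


Step 1: z = -2 - 10i
Step 2: arg(z) = atan2(-10, -2)
Step 3: arg(z) = -1.7682

-1.7682


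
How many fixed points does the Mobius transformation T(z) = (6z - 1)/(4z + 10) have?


Step 1: Fixed points satisfy T(z) = z
Step 2: 4z^2 + 4z + 1 = 0
Step 3: Discriminant = 4^2 - 4*4*1 = 0
Step 4: Number of fixed points = 1

1


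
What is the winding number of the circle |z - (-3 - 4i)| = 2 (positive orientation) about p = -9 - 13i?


Step 1: Center c = (-3, -4), radius = 2
Step 2: |p - c|^2 = (-6)^2 + (-9)^2 = 117
Step 3: r^2 = 4
Step 4: |p-c| > r so winding number = 0

0


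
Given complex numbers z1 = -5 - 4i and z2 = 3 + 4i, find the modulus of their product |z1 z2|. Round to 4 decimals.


Step 1: |z1| = sqrt((-5)^2 + (-4)^2) = sqrt(41)
Step 2: |z2| = sqrt(3^2 + 4^2) = sqrt(25)
Step 3: |z1*z2| = |z1|*|z2| = sqrt(41) * sqrt(25) = sqrt(41 * 25) = sqrt(1025)
Step 4: = 32.0156

32.0156


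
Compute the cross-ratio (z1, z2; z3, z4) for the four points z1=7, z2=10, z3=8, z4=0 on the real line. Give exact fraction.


Step 1: (z1-z3)(z2-z4) = (-1) * 10 = -10
Step 2: (z1-z4)(z2-z3) = 7 * 2 = 14
Step 3: Cross-ratio = -10/14 = -5/7

-5/7


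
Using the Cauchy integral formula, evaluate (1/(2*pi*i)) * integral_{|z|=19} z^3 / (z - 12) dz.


Step 1: f(z) = z^3, a = 12 is inside |z| = 19
Step 2: By Cauchy integral formula: (1/(2pi*i)) * integral = f(a)
Step 3: f(12) = 12^3 = 1728

1728


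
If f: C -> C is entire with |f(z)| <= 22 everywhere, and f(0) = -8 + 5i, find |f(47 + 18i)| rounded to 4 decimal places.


Step 1: By Liouville's theorem, a bounded entire function is constant.
Step 2: f(z) = f(0) = -8 + 5i for all z.
Step 3: |f(w)| = |-8 + 5i| = sqrt(64 + 25)
Step 4: = 9.434

9.434


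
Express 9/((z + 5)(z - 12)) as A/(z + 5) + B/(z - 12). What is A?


Step 1: Multiply both sides by (z + 5) and set z = -5
Step 2: A = 9 / (-5 - 12)
Step 3: A = 9 / (-17)
Step 4: A = -9/17

-9/17


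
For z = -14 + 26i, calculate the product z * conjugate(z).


Step 1: conj(z) = -14 - 26i
Step 2: z * conj(z) = (-14)^2 + 26^2
Step 3: = 196 + 676 = 872

872


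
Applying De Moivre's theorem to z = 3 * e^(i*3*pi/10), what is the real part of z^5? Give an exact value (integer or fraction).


Step 1: By De Moivre's theorem, z^5 = 3^5 * e^(i*5*3*pi/10) = 243 * (cos(3*pi/2) + i*sin(3*pi/2))
Step 2: |z|^5 = 3^5 = 243
Step 3: The angle 3*pi/2 already lies in [0, 2*pi)
Step 4: cos(3*pi/2) = 0
Step 5: Re(z^5) = 243 * 0 = 0

0


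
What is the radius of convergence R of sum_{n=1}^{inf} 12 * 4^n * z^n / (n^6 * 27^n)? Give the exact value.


Step 1: General term a_n = 12 * 4^n / (n^6 * 27^n)
Step 2: By the root test, |a_n|^(1/n) = 12^(1/n) * 4 / (n^(6/n) * 27) -> 4/27 as n -> infinity (since 12^(1/n) -> 1 and n^(6/n) -> 1)
Step 3: R = 1/lim|a_n|^(1/n) = 27/4

27/4


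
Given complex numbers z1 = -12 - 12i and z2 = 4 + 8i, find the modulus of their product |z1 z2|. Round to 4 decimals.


Step 1: |z1| = sqrt((-12)^2 + (-12)^2) = sqrt(288)
Step 2: |z2| = sqrt(4^2 + 8^2) = sqrt(80)
Step 3: |z1*z2| = |z1|*|z2| = sqrt(288) * sqrt(80) = sqrt(288 * 80) = sqrt(23040)
Step 4: = 151.7893

151.7893


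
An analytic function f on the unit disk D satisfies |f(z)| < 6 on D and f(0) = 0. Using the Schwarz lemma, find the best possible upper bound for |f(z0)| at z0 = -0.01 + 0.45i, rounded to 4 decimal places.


Step 1: g = f/6 maps D -> D with g(0) = 0, so by the Schwarz lemma |g(z)| <= |z|, i.e. |f(z)| <= 6|z|; this is sharp (f(z) = 6z).
Step 2: |z0|^2 = (-0.01)^2 + 0.45^2 = 0.2026
Step 3: |z0| = sqrt(0.2026) = 0.450111
Step 4: Best bound = 6 * |z0| = 6 * 0.450111 = 2.7007

2.7007


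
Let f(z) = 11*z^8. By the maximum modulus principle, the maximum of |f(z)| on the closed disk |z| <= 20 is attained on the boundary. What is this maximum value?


Step 1: On |z| = 20, |f(z)| = 11 * |z|^8 = 11 * 20^8
Step 2: By maximum modulus principle, maximum is on boundary.
Step 3: Maximum = 11 * 25600000000 = 281600000000

281600000000


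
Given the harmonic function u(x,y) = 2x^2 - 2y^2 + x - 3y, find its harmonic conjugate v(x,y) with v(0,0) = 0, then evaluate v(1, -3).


Step 1: v_x = -u_y = 4y + 3
Step 2: v_y = u_x = 4x + 1
Step 3: v = 4xy + 3x + y + C
Step 4: v(0,0) = 0 => C = 0
Step 5: v(1, -3) = -12

-12


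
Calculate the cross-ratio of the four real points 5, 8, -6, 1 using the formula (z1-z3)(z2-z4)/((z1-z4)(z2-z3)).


Step 1: (z1-z3)(z2-z4) = 11 * 7 = 77
Step 2: (z1-z4)(z2-z3) = 4 * 14 = 56
Step 3: Cross-ratio = 77/56 = 11/8

11/8


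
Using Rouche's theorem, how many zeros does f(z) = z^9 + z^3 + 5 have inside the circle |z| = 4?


Step 1: On |z| = 4 the three terms have sizes |z^9| = 4^9 = 262144, |z^3| = 4^3 = 64, |5| = 5
Step 2: The dominant term is g(z) = z^9; let h(z) = z^3 + 5 so f = g + h
Step 3: On |z| = 4: |g| = 262144 and |h| <= 64 + 5 = 69
Step 4: Since 262144 > 69, |h| < |g| on |z| = 4, so by Rouche f has the same number of zeros as g inside |z| < 4
Step 5: g(z) = z^9 has 9 zeros (all at the origin) inside |z| < 4. Answer = 9

9


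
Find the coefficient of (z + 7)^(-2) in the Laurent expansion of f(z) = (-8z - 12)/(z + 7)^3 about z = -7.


Step 1: Write the numerator in powers of (z + 7): -8z - 12 = -8(z + 7) + (-8*(-7) - 12) = -8(z + 7) + 44
Step 2: Divide by (z + 7)^3: f(z) = 44(z + 7)^(-3) - 8(z + 7)^(-2)
Step 3: This finite sum is the Laurent series of f about z = -7.
Step 4: Coefficient of (z + 7)^(-2) = coefficient of (z + 7) in the re-centred numerator = -8

-8


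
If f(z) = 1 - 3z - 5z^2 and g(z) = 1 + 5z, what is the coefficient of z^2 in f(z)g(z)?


Step 1: z^2 term in f*g comes from: (1)*(0) + (-3z)*(5z) + (-5z^2)*(1)
Step 2: = 0 - 15 - 5
Step 3: = -20

-20


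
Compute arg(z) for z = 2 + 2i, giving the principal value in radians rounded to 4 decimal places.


Step 1: z = 2 + 2i
Step 2: arg(z) = atan2(2, 2)
Step 3: arg(z) = 0.7854

0.7854


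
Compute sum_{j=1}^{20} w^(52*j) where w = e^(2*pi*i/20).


Step 1: The sum sum_{j=1}^{n} w^(k*j) equals n if n | k, else 0.
Step 2: Here n = 20, k = 52
Step 3: Does n divide k? 20 | 52 -> False
Step 4: Sum = 0

0


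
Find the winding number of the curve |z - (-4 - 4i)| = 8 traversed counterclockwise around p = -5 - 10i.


Step 1: Center c = (-4, -4), radius = 8
Step 2: |p - c|^2 = (-1)^2 + (-6)^2 = 37
Step 3: r^2 = 64
Step 4: |p-c| < r so winding number = 1

1


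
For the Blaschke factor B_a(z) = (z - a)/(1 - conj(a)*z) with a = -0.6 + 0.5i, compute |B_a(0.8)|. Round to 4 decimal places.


Step 1: Numerator z0 - a = 0.8 - (-0.6 + 0.5i) = 1.4 - 0.5i
Step 2: Denominator 1 - conj(a)*z0 = 1 - (-0.6 - 0.5i)*0.8 = 1.48 + 0.4i
Step 3: |z0 - a|^2 = 1.4^2 + (-0.5)^2 = 2.21; |1 - conj(a)*z0|^2 = 1.48^2 + 0.4^2 = 2.3504
Step 4: |B_a(0.8)| = sqrt(2.21 / 2.3504) = sqrt(0.940265)
Step 5: = 0.9697

0.9697


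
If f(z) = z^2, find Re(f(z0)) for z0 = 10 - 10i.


Step 1: z0 = 10 - 10i
Step 2: z0^2 = 10^2 - (-10)^2 - 200i
Step 3: real part = 100 - 100 = 0

0


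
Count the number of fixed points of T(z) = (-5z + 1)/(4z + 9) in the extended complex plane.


Step 1: Fixed points satisfy T(z) = z
Step 2: 4z^2 + 14z - 1 = 0
Step 3: Discriminant = 14^2 - 4*4*(-1) = 212
Step 4: Number of fixed points = 2

2


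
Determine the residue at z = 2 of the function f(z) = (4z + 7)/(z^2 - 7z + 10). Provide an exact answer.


Step 1: Q(z) = z^2 - 7z + 10 = (z - 2)(z - 5)
Step 2: Q'(z) = 2z - 7
Step 3: Q'(2) = -3, P(2) = 15
Step 4: Res = P(2)/Q'(2) = 15/(-3) = -5

-5


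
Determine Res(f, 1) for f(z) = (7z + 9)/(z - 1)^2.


Step 1: Pole of order 2 at z = 1
Step 2: Res = lim d/dz [(z - 1)^2 * f(z)] as z -> 1
Step 3: (z - 1)^2 * f(z) = 7z + 9
Step 4: d/dz[7z + 9] = 7

7


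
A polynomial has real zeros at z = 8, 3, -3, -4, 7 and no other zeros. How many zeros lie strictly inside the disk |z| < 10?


Step 1: Check each root:
  z = 8: |8| = 8 < 10
  z = 3: |3| = 3 < 10
  z = -3: |-3| = 3 < 10
  z = -4: |-4| = 4 < 10
  z = 7: |7| = 7 < 10
Step 2: Count = 5

5


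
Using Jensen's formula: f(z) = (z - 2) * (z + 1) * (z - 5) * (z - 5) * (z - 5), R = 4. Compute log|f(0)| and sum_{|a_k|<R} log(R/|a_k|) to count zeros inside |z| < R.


Jensen's formula: (1/2pi)*integral log|f(Re^it)|dt = log|f(0)| + sum_{|a_k|<R} log(R/|a_k|)
Step 1: f(0) = (-2) * 1 * (-5) * (-5) * (-5) = 250
Step 2: log|f(0)| = log|2| + log|-1| + log|5| + log|5| + log|5| = 5.5215
Step 3: Zeros inside |z| < 4: 2, -1
Step 4: Jensen sum = log(4/2) + log(4/1) = 2.0794
Step 5: n(R) = number of terms in the Jensen sum = count of zeros inside |z| < 4 = 2

2


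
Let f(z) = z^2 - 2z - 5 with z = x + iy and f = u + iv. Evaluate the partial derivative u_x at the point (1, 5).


Step 1: f(z) = (x+iy)^2 - 2(x+iy) - 5
Step 2: u = (x^2 - y^2) - 2x - 5
Step 3: u_x = 2x - 2
Step 4: At (1, 5): u_x = 2 - 2 = 0

0


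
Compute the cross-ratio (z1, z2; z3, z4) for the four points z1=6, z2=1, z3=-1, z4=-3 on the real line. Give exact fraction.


Step 1: (z1-z3)(z2-z4) = 7 * 4 = 28
Step 2: (z1-z4)(z2-z3) = 9 * 2 = 18
Step 3: Cross-ratio = 28/18 = 14/9

14/9


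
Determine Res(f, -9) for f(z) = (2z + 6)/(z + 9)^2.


Step 1: Pole of order 2 at z = -9
Step 2: Res = lim d/dz [(z + 9)^2 * f(z)] as z -> -9
Step 3: (z + 9)^2 * f(z) = 2z + 6
Step 4: d/dz[2z + 6] = 2

2


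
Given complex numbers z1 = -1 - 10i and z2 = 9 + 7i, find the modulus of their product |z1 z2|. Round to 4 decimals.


Step 1: |z1| = sqrt((-1)^2 + (-10)^2) = sqrt(101)
Step 2: |z2| = sqrt(9^2 + 7^2) = sqrt(130)
Step 3: |z1*z2| = |z1|*|z2| = sqrt(101) * sqrt(130) = sqrt(101 * 130) = sqrt(13130)
Step 4: = 114.5862

114.5862


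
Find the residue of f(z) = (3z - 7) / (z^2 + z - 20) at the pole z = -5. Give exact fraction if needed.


Step 1: Q(z) = z^2 + z - 20 = (z + 5)(z - 4)
Step 2: Q'(z) = 2z + 1
Step 3: Q'(-5) = -9, P(-5) = -22
Step 4: Res = P(-5)/Q'(-5) = -22/(-9) = 22/9

22/9


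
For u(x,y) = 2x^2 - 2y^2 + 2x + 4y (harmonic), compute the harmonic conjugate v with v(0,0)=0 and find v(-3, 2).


Step 1: v_x = -u_y = 4y - 4
Step 2: v_y = u_x = 4x + 2
Step 3: v = 4xy - 4x + 2y + C
Step 4: v(0,0) = 0 => C = 0
Step 5: v(-3, 2) = -8

-8


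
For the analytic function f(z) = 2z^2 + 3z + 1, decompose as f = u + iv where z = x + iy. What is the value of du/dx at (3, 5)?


Step 1: f(z) = 2(x+iy)^2 + 3(x+iy) + 1
Step 2: u = 2(x^2 - y^2) + 3x + 1
Step 3: u_x = 4x + 3
Step 4: At (3, 5): u_x = 12 + 3 = 15

15


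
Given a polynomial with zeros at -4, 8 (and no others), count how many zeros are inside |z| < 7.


Step 1: Check each root:
  z = -4: |-4| = 4 < 7
  z = 8: |8| = 8 >= 7
Step 2: Count = 1

1


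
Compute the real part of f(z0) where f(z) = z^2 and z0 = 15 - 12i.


Step 1: z0 = 15 - 12i
Step 2: z0^2 = 15^2 - (-12)^2 - 360i
Step 3: real part = 225 - 144 = 81

81


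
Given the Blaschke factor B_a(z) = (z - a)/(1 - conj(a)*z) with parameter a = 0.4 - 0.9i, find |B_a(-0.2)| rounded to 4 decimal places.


Step 1: Numerator z0 - a = -0.2 - (0.4 - 0.9i) = -0.6 + 0.9i
Step 2: Denominator 1 - conj(a)*z0 = 1 - (0.4 + 0.9i)*(-0.2) = 1.08 + 0.18i
Step 3: |z0 - a|^2 = (-0.6)^2 + 0.9^2 = 1.17; |1 - conj(a)*z0|^2 = 1.08^2 + 0.18^2 = 1.1988
Step 4: |B_a(-0.2)| = sqrt(1.17 / 1.1988) = sqrt(0.975976)
Step 5: = 0.9879

0.9879


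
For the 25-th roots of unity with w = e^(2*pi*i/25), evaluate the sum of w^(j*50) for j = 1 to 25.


Step 1: The sum sum_{j=1}^{n} w^(k*j) equals n if n | k, else 0.
Step 2: Here n = 25, k = 50
Step 3: Does n divide k? 25 | 50 -> True
Step 4: Sum = 25

25


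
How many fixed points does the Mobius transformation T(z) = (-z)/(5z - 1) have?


Step 1: Fixed points satisfy T(z) = z
Step 2: 5z^2 = 0
Step 3: Discriminant = 0^2 - 4*5*0 = 0
Step 4: Number of fixed points = 1

1


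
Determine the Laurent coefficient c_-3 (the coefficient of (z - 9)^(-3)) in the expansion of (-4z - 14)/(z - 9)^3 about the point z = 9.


Step 1: Write the numerator in powers of (z - 9): -4z - 14 = -4(z - 9) + (-4*9 - 14) = -4(z - 9) - 50
Step 2: Divide by (z - 9)^3: f(z) = -50(z - 9)^(-3) - 4(z - 9)^(-2)
Step 3: This finite sum is the Laurent series of f about z = 9.
Step 4: Coefficient of (z - 9)^(-3) = -4*9 - 14 = -50

-50


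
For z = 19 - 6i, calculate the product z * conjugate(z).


Step 1: conj(z) = 19 + 6i
Step 2: z * conj(z) = 19^2 + (-6)^2
Step 3: = 361 + 36 = 397

397


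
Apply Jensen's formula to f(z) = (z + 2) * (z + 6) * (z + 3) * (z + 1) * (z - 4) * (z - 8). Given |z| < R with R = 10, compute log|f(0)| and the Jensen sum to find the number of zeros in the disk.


Jensen's formula: (1/2pi)*integral log|f(Re^it)|dt = log|f(0)| + sum_{|a_k|<R} log(R/|a_k|)
Step 1: f(0) = 2 * 6 * 3 * 1 * (-4) * (-8) = 1152
Step 2: log|f(0)| = log|-2| + log|-6| + log|-3| + log|-1| + log|4| + log|8| = 7.0493
Step 3: Zeros inside |z| < 10: -2, -6, -3, -1, 4, 8
Step 4: Jensen sum = log(10/2) + log(10/6) + log(10/3) + log(10/1) + log(10/4) + log(10/8) = 6.7663
Step 5: n(R) = number of terms in the Jensen sum = count of zeros inside |z| < 10 = 6

6


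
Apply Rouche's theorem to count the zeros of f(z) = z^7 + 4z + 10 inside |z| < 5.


Step 1: On |z| = 5 the three terms have sizes |z^7| = 5^7 = 78125, |4z| = 4*5 = 20, |10| = 10
Step 2: The dominant term is g(z) = z^7; let h(z) = 4z + 10 so f = g + h
Step 3: On |z| = 5: |g| = 78125 and |h| <= 20 + 10 = 30
Step 4: Since 78125 > 30, |h| < |g| on |z| = 5, so by Rouche f has the same number of zeros as g inside |z| < 5
Step 5: g(z) = z^7 has 7 zeros (all at the origin) inside |z| < 5. Answer = 7

7


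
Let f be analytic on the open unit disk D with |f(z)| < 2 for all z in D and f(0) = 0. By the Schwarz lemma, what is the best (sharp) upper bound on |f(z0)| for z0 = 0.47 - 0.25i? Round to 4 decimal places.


Step 1: g = f/2 maps D -> D with g(0) = 0, so by the Schwarz lemma |g(z)| <= |z|, i.e. |f(z)| <= 2|z|; this is sharp (f(z) = 2z).
Step 2: |z0|^2 = 0.47^2 + (-0.25)^2 = 0.2834
Step 3: |z0| = sqrt(0.2834) = 0.532353
Step 4: Best bound = 2 * |z0| = 2 * 0.532353 = 1.0647

1.0647


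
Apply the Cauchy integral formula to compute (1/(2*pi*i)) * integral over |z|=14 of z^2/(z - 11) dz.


Step 1: f(z) = z^2, a = 11 is inside |z| = 14
Step 2: By Cauchy integral formula: (1/(2pi*i)) * integral = f(a)
Step 3: f(11) = 11^2 = 121

121


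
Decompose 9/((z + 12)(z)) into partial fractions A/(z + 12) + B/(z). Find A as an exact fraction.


Step 1: Multiply both sides by (z + 12) and set z = -12
Step 2: A = 9 / (-12 - 0)
Step 3: A = 9 / (-12)
Step 4: A = -3/4

-3/4


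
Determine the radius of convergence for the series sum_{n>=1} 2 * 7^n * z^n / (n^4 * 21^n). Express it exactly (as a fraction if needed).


Step 1: General term a_n = 2 * 7^n / (n^4 * 21^n)
Step 2: By the root test, |a_n|^(1/n) = 2^(1/n) * 7 / (n^(4/n) * 21) -> 7/21 as n -> infinity (since 2^(1/n) -> 1 and n^(4/n) -> 1)
Step 3: R = 1/lim|a_n|^(1/n) = 21/7 = 3

3


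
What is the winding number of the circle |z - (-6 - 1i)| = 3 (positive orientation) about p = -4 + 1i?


Step 1: Center c = (-6, -1), radius = 3
Step 2: |p - c|^2 = 2^2 + 2^2 = 8
Step 3: r^2 = 9
Step 4: |p-c| < r so winding number = 1

1


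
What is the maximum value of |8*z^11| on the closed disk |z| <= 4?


Step 1: On |z| = 4, |f(z)| = 8 * |z|^11 = 8 * 4^11
Step 2: By maximum modulus principle, maximum is on boundary.
Step 3: Maximum = 8 * 4194304 = 33554432

33554432


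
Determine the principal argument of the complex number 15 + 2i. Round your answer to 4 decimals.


Step 1: z = 15 + 2i
Step 2: arg(z) = atan2(2, 15)
Step 3: arg(z) = 0.1326

0.1326


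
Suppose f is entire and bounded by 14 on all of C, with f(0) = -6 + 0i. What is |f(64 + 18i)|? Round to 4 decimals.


Step 1: By Liouville's theorem, a bounded entire function is constant.
Step 2: f(z) = f(0) = -6 + 0i for all z.
Step 3: |f(w)| = |-6 + 0i| = sqrt(36 + 0)
Step 4: = 6.0

6.0


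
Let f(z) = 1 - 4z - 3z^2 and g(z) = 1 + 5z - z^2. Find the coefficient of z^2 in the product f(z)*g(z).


Step 1: z^2 term in f*g comes from: (1)*(-z^2) + (-4z)*(5z) + (-3z^2)*(1)
Step 2: = -1 - 20 - 3
Step 3: = -24

-24


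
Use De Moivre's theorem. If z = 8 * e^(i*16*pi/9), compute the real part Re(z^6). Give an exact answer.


Step 1: By De Moivre's theorem, z^6 = 8^6 * e^(i*6*16*pi/9) = 262144 * (cos(32*pi/3) + i*sin(32*pi/3))
Step 2: |z|^6 = 8^6 = 262144
Step 3: Reduce the angle mod 2*pi: 32*pi/3 - 10*pi = 2*pi/3
Step 4: cos(2*pi/3) = -1/2
Step 5: Re(z^6) = 262144 * (-1/2) = -131072

-131072


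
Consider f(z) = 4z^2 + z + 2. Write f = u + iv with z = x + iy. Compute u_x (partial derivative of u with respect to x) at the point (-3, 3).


Step 1: f(z) = 4(x+iy)^2 + (x+iy) + 2
Step 2: u = 4(x^2 - y^2) + x + 2
Step 3: u_x = 8x + 1
Step 4: At (-3, 3): u_x = -24 + 1 = -23

-23


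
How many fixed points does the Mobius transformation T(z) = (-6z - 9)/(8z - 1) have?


Step 1: Fixed points satisfy T(z) = z
Step 2: 8z^2 + 5z + 9 = 0
Step 3: Discriminant = 5^2 - 4*8*9 = -263
Step 4: Number of fixed points = 2

2


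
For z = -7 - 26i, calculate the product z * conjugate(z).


Step 1: conj(z) = -7 + 26i
Step 2: z * conj(z) = (-7)^2 + (-26)^2
Step 3: = 49 + 676 = 725

725


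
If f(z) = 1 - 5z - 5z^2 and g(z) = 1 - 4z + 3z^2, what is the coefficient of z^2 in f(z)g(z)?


Step 1: z^2 term in f*g comes from: (1)*(3z^2) + (-5z)*(-4z) + (-5z^2)*(1)
Step 2: = 3 + 20 - 5
Step 3: = 18

18


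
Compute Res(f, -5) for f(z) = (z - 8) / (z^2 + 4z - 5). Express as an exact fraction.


Step 1: Q(z) = z^2 + 4z - 5 = (z + 5)(z - 1)
Step 2: Q'(z) = 2z + 4
Step 3: Q'(-5) = -6, P(-5) = -13
Step 4: Res = P(-5)/Q'(-5) = -13/(-6) = 13/6

13/6


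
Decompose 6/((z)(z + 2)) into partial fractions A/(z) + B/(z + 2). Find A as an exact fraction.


Step 1: Multiply both sides by (z) and set z = 0
Step 2: A = 6 / (0 + 2)
Step 3: A = 6 / 2
Step 4: A = 3

3


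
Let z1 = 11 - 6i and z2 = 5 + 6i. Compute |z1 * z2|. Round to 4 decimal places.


Step 1: |z1| = sqrt(11^2 + (-6)^2) = sqrt(157)
Step 2: |z2| = sqrt(5^2 + 6^2) = sqrt(61)
Step 3: |z1*z2| = |z1|*|z2| = sqrt(157) * sqrt(61) = sqrt(157 * 61) = sqrt(9577)
Step 4: = 97.8621

97.8621


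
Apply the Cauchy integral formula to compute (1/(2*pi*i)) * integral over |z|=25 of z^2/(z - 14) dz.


Step 1: f(z) = z^2, a = 14 is inside |z| = 25
Step 2: By Cauchy integral formula: (1/(2pi*i)) * integral = f(a)
Step 3: f(14) = 14^2 = 196

196


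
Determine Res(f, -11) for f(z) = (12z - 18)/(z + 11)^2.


Step 1: Pole of order 2 at z = -11
Step 2: Res = lim d/dz [(z + 11)^2 * f(z)] as z -> -11
Step 3: (z + 11)^2 * f(z) = 12z - 18
Step 4: d/dz[12z - 18] = 12

12


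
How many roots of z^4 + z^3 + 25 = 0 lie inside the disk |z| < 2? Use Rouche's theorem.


Step 1: On |z| = 2 the three terms have sizes |z^4| = 2^4 = 16, |z^3| = 2^3 = 8, |25| = 25
Step 2: The dominant term is g(z) = 25; let h(z) = z^4 + z^3 so f = g + h
Step 3: On |z| = 2: |g| = 25 and |h| <= 16 + 8 = 24
Step 4: Since 25 > 24, |h| < |g| on |z| = 2, so by Rouche f has the same number of zeros as g inside |z| < 2
Step 5: g(z) = 25 is a nonzero constant with no zeros inside |z| < 2. Answer = 0

0


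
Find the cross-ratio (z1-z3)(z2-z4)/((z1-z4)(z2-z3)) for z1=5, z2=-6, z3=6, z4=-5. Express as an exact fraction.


Step 1: (z1-z3)(z2-z4) = (-1) * (-1) = 1
Step 2: (z1-z4)(z2-z3) = 10 * (-12) = -120
Step 3: Cross-ratio = -1/120 = -1/120

-1/120


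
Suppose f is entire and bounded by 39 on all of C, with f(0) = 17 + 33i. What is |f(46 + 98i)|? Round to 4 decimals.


Step 1: By Liouville's theorem, a bounded entire function is constant.
Step 2: f(z) = f(0) = 17 + 33i for all z.
Step 3: |f(w)| = |17 + 33i| = sqrt(289 + 1089)
Step 4: = 37.1214

37.1214


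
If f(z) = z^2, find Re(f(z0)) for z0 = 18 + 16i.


Step 1: z0 = 18 + 16i
Step 2: z0^2 = 18^2 - 16^2 + 576i
Step 3: real part = 324 - 256 = 68

68


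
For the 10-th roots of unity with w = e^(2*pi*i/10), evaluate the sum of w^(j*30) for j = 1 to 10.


Step 1: The sum sum_{j=1}^{n} w^(k*j) equals n if n | k, else 0.
Step 2: Here n = 10, k = 30
Step 3: Does n divide k? 10 | 30 -> True
Step 4: Sum = 10

10


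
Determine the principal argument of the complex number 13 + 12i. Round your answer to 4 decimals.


Step 1: z = 13 + 12i
Step 2: arg(z) = atan2(12, 13)
Step 3: arg(z) = 0.7454

0.7454


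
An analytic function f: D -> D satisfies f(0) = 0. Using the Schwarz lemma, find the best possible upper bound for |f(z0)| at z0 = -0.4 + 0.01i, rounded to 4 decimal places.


Step 1: Schwarz lemma: if f: D -> D is analytic with f(0) = 0, then |f(z)| <= |z| for all z in D, and this is sharp (f(z) = z).
Step 2: |z0|^2 = (-0.4)^2 + 0.01^2 = 0.1601
Step 3: |z0| = sqrt(0.1601) = 0.400125
Step 4: Best bound = |z0| = 0.4001

0.4001


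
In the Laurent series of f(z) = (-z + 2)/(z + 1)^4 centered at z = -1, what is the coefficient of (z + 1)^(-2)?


Step 1: Write the numerator in powers of (z + 1): -z + 2 = -(z + 1) + (-1*(-1) + 2) = -(z + 1) + 3
Step 2: Divide by (z + 1)^4: f(z) = 3(z + 1)^(-4) - (z + 1)^(-3)
Step 3: This finite sum is the Laurent series of f about z = -1.
Step 4: Only the powers -4 and -3 appear, so the coefficient of (z + 1)^(-2) = 0

0


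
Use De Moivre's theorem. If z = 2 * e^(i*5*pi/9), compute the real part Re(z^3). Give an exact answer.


Step 1: By De Moivre's theorem, z^3 = 2^3 * e^(i*3*5*pi/9) = 8 * (cos(5*pi/3) + i*sin(5*pi/3))
Step 2: |z|^3 = 2^3 = 8
Step 3: The angle 5*pi/3 already lies in [0, 2*pi)
Step 4: cos(5*pi/3) = 1/2
Step 5: Re(z^3) = 8 * 1/2 = 4

4


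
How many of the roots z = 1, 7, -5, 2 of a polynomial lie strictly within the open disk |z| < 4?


Step 1: Check each root:
  z = 1: |1| = 1 < 4
  z = 7: |7| = 7 >= 4
  z = -5: |-5| = 5 >= 4
  z = 2: |2| = 2 < 4
Step 2: Count = 2

2


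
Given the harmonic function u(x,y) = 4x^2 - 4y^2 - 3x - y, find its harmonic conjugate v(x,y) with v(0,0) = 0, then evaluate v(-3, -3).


Step 1: v_x = -u_y = 8y + 1
Step 2: v_y = u_x = 8x - 3
Step 3: v = 8xy + x - 3y + C
Step 4: v(0,0) = 0 => C = 0
Step 5: v(-3, -3) = 78

78


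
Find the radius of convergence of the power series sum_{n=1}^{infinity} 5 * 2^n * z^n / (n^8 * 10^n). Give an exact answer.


Step 1: General term a_n = 5 * 2^n / (n^8 * 10^n)
Step 2: By the root test, |a_n|^(1/n) = 5^(1/n) * 2 / (n^(8/n) * 10) -> 2/10 as n -> infinity (since 5^(1/n) -> 1 and n^(8/n) -> 1)
Step 3: R = 1/lim|a_n|^(1/n) = 10/2 = 5

5


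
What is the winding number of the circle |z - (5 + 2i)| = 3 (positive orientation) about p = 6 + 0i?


Step 1: Center c = (5, 2), radius = 3
Step 2: |p - c|^2 = 1^2 + (-2)^2 = 5
Step 3: r^2 = 9
Step 4: |p-c| < r so winding number = 1

1


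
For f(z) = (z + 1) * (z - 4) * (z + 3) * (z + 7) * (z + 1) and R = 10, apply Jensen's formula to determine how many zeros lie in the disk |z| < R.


Jensen's formula: (1/2pi)*integral log|f(Re^it)|dt = log|f(0)| + sum_{|a_k|<R} log(R/|a_k|)
Step 1: f(0) = 1 * (-4) * 3 * 7 * 1 = -84
Step 2: log|f(0)| = log|-1| + log|4| + log|-3| + log|-7| + log|-1| = 4.4308
Step 3: Zeros inside |z| < 10: -1, 4, -3, -7, -1
Step 4: Jensen sum = log(10/1) + log(10/4) + log(10/3) + log(10/7) + log(10/1) = 7.0821
Step 5: n(R) = number of terms in the Jensen sum = count of zeros inside |z| < 10 = 5

5


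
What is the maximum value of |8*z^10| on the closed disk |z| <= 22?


Step 1: On |z| = 22, |f(z)| = 8 * |z|^10 = 8 * 22^10
Step 2: By maximum modulus principle, maximum is on boundary.
Step 3: Maximum = 8 * 26559922791424 = 212479382331392

212479382331392


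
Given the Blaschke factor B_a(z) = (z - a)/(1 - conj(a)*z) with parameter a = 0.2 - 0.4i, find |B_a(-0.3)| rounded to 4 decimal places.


Step 1: Numerator z0 - a = -0.3 - (0.2 - 0.4i) = -0.5 + 0.4i
Step 2: Denominator 1 - conj(a)*z0 = 1 - (0.2 + 0.4i)*(-0.3) = 1.06 + 0.12i
Step 3: |z0 - a|^2 = (-0.5)^2 + 0.4^2 = 0.41; |1 - conj(a)*z0|^2 = 1.06^2 + 0.12^2 = 1.138
Step 4: |B_a(-0.3)| = sqrt(0.41 / 1.138) = sqrt(0.360281)
Step 5: = 0.6002

0.6002


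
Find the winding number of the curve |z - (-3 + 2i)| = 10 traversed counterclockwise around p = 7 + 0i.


Step 1: Center c = (-3, 2), radius = 10
Step 2: |p - c|^2 = 10^2 + (-2)^2 = 104
Step 3: r^2 = 100
Step 4: |p-c| > r so winding number = 0

0


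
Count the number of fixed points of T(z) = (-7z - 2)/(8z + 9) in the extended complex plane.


Step 1: Fixed points satisfy T(z) = z
Step 2: 8z^2 + 16z + 2 = 0
Step 3: Discriminant = 16^2 - 4*8*2 = 192
Step 4: Number of fixed points = 2

2


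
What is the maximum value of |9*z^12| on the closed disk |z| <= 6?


Step 1: On |z| = 6, |f(z)| = 9 * |z|^12 = 9 * 6^12
Step 2: By maximum modulus principle, maximum is on boundary.
Step 3: Maximum = 9 * 2176782336 = 19591041024

19591041024


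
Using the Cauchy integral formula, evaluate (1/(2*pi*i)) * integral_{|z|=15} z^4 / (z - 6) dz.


Step 1: f(z) = z^4, a = 6 is inside |z| = 15
Step 2: By Cauchy integral formula: (1/(2pi*i)) * integral = f(a)
Step 3: f(6) = 6^4 = 1296

1296


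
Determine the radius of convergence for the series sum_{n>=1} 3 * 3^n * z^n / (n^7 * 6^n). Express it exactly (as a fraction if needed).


Step 1: General term a_n = 3 * 3^n / (n^7 * 6^n)
Step 2: By the root test, |a_n|^(1/n) = 3^(1/n) * 3 / (n^(7/n) * 6) -> 3/6 as n -> infinity (since 3^(1/n) -> 1 and n^(7/n) -> 1)
Step 3: R = 1/lim|a_n|^(1/n) = 6/3 = 2

2


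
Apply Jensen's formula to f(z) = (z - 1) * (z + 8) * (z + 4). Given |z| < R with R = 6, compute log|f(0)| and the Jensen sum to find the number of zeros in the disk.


Jensen's formula: (1/2pi)*integral log|f(Re^it)|dt = log|f(0)| + sum_{|a_k|<R} log(R/|a_k|)
Step 1: f(0) = (-1) * 8 * 4 = -32
Step 2: log|f(0)| = log|1| + log|-8| + log|-4| = 3.4657
Step 3: Zeros inside |z| < 6: 1, -4
Step 4: Jensen sum = log(6/1) + log(6/4) = 2.1972
Step 5: n(R) = number of terms in the Jensen sum = count of zeros inside |z| < 6 = 2

2


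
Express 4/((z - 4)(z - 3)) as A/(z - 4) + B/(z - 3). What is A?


Step 1: Multiply both sides by (z - 4) and set z = 4
Step 2: A = 4 / (4 - 3)
Step 3: A = 4 / 1
Step 4: A = 4

4


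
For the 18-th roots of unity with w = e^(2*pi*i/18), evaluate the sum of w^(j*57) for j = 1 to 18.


Step 1: The sum sum_{j=1}^{n} w^(k*j) equals n if n | k, else 0.
Step 2: Here n = 18, k = 57
Step 3: Does n divide k? 18 | 57 -> False
Step 4: Sum = 0

0


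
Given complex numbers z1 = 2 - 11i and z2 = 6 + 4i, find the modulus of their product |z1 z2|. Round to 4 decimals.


Step 1: |z1| = sqrt(2^2 + (-11)^2) = sqrt(125)
Step 2: |z2| = sqrt(6^2 + 4^2) = sqrt(52)
Step 3: |z1*z2| = |z1|*|z2| = sqrt(125) * sqrt(52) = sqrt(125 * 52) = sqrt(6500)
Step 4: = 80.6226

80.6226


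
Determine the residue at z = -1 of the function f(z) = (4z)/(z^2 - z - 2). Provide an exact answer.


Step 1: Q(z) = z^2 - z - 2 = (z + 1)(z - 2)
Step 2: Q'(z) = 2z - 1
Step 3: Q'(-1) = -3, P(-1) = -4
Step 4: Res = P(-1)/Q'(-1) = -4/(-3) = 4/3

4/3


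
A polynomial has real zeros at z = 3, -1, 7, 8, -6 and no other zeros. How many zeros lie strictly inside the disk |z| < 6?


Step 1: Check each root:
  z = 3: |3| = 3 < 6
  z = -1: |-1| = 1 < 6
  z = 7: |7| = 7 >= 6
  z = 8: |8| = 8 >= 6
  z = -6: |-6| = 6 >= 6
Step 2: Count = 2

2


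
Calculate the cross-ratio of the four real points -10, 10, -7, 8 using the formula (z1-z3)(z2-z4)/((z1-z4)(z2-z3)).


Step 1: (z1-z3)(z2-z4) = (-3) * 2 = -6
Step 2: (z1-z4)(z2-z3) = (-18) * 17 = -306
Step 3: Cross-ratio = 6/306 = 1/51

1/51


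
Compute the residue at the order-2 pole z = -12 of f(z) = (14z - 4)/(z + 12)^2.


Step 1: Pole of order 2 at z = -12
Step 2: Res = lim d/dz [(z + 12)^2 * f(z)] as z -> -12
Step 3: (z + 12)^2 * f(z) = 14z - 4
Step 4: d/dz[14z - 4] = 14

14


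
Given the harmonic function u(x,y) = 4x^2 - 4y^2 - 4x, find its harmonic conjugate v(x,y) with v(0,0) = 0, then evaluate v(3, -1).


Step 1: v_x = -u_y = 8y + 0
Step 2: v_y = u_x = 8x - 4
Step 3: v = 8xy - 4y + C
Step 4: v(0,0) = 0 => C = 0
Step 5: v(3, -1) = -20

-20


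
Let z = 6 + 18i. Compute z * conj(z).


Step 1: conj(z) = 6 - 18i
Step 2: z * conj(z) = 6^2 + 18^2
Step 3: = 36 + 324 = 360

360


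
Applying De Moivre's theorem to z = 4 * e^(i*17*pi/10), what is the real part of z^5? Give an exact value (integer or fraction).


Step 1: By De Moivre's theorem, z^5 = 4^5 * e^(i*5*17*pi/10) = 1024 * (cos(17*pi/2) + i*sin(17*pi/2))
Step 2: |z|^5 = 4^5 = 1024
Step 3: Reduce the angle mod 2*pi: 17*pi/2 - 8*pi = pi/2
Step 4: cos(pi/2) = 0
Step 5: Re(z^5) = 1024 * 0 = 0

0


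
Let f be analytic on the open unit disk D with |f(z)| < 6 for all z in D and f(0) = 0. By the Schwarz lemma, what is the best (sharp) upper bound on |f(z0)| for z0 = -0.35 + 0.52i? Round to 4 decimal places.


Step 1: g = f/6 maps D -> D with g(0) = 0, so by the Schwarz lemma |g(z)| <= |z|, i.e. |f(z)| <= 6|z|; this is sharp (f(z) = 6z).
Step 2: |z0|^2 = (-0.35)^2 + 0.52^2 = 0.3929
Step 3: |z0| = sqrt(0.3929) = 0.626817
Step 4: Best bound = 6 * |z0| = 6 * 0.626817 = 3.7609

3.7609


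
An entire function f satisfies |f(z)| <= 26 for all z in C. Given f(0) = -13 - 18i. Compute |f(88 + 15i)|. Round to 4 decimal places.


Step 1: By Liouville's theorem, a bounded entire function is constant.
Step 2: f(z) = f(0) = -13 - 18i for all z.
Step 3: |f(w)| = |-13 - 18i| = sqrt(169 + 324)
Step 4: = 22.2036

22.2036


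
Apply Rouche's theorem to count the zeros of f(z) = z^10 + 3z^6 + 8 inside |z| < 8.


Step 1: On |z| = 8 the three terms have sizes |z^10| = 8^10 = 1073741824, |3z^6| = 3*8^6 = 786432, |8| = 8
Step 2: The dominant term is g(z) = z^10; let h(z) = 3z^6 + 8 so f = g + h
Step 3: On |z| = 8: |g| = 1073741824 and |h| <= 786432 + 8 = 786440
Step 4: Since 1073741824 > 786440, |h| < |g| on |z| = 8, so by Rouche f has the same number of zeros as g inside |z| < 8
Step 5: g(z) = z^10 has 10 zeros (all at the origin) inside |z| < 8. Answer = 10

10


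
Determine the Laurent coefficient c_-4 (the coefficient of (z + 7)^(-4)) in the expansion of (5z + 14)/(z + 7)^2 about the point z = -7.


Step 1: Write the numerator in powers of (z + 7): 5z + 14 = 5(z + 7) + (5*(-7) + 14) = 5(z + 7) - 21
Step 2: Divide by (z + 7)^2: f(z) = -21(z + 7)^(-2) + 5(z + 7)^(-1)
Step 3: This finite sum is the Laurent series of f about z = -7.
Step 4: Only the powers -2 and -1 appear, so the coefficient of (z + 7)^(-4) = 0

0


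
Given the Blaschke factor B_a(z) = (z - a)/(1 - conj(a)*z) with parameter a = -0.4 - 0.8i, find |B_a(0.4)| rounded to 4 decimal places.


Step 1: Numerator z0 - a = 0.4 - (-0.4 - 0.8i) = 0.8 + 0.8i
Step 2: Denominator 1 - conj(a)*z0 = 1 - (-0.4 + 0.8i)*0.4 = 1.16 - 0.32i
Step 3: |z0 - a|^2 = 0.8^2 + 0.8^2 = 1.28; |1 - conj(a)*z0|^2 = 1.16^2 + (-0.32)^2 = 1.448
Step 4: |B_a(0.4)| = sqrt(1.28 / 1.448) = sqrt(0.883978)
Step 5: = 0.9402

0.9402


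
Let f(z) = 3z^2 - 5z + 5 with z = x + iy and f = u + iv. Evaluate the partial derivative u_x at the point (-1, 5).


Step 1: f(z) = 3(x+iy)^2 - 5(x+iy) + 5
Step 2: u = 3(x^2 - y^2) - 5x + 5
Step 3: u_x = 6x - 5
Step 4: At (-1, 5): u_x = -6 - 5 = -11

-11


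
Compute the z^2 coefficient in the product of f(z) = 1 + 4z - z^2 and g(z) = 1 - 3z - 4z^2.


Step 1: z^2 term in f*g comes from: (1)*(-4z^2) + (4z)*(-3z) + (-z^2)*(1)
Step 2: = -4 - 12 - 1
Step 3: = -17

-17


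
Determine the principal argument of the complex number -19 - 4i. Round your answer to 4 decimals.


Step 1: z = -19 - 4i
Step 2: arg(z) = atan2(-4, -19)
Step 3: arg(z) = -2.9341

-2.9341


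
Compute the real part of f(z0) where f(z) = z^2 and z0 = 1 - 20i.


Step 1: z0 = 1 - 20i
Step 2: z0^2 = 1^2 - (-20)^2 - 40i
Step 3: real part = 1 - 400 = -399

-399


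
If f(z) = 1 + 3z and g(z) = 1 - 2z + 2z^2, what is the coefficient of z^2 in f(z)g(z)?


Step 1: z^2 term in f*g comes from: (1)*(2z^2) + (3z)*(-2z) + (0)*(1)
Step 2: = 2 - 6 + 0
Step 3: = -4

-4


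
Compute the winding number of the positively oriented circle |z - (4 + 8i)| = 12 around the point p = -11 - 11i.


Step 1: Center c = (4, 8), radius = 12
Step 2: |p - c|^2 = (-15)^2 + (-19)^2 = 586
Step 3: r^2 = 144
Step 4: |p-c| > r so winding number = 0

0


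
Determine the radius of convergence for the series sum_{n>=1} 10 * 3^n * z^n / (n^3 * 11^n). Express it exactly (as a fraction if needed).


Step 1: General term a_n = 10 * 3^n / (n^3 * 11^n)
Step 2: By the root test, |a_n|^(1/n) = 10^(1/n) * 3 / (n^(3/n) * 11) -> 3/11 as n -> infinity (since 10^(1/n) -> 1 and n^(3/n) -> 1)
Step 3: R = 1/lim|a_n|^(1/n) = 11/3

11/3


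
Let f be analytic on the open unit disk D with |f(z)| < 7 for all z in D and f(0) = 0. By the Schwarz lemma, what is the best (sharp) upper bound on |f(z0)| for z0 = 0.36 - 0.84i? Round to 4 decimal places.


Step 1: g = f/7 maps D -> D with g(0) = 0, so by the Schwarz lemma |g(z)| <= |z|, i.e. |f(z)| <= 7|z|; this is sharp (f(z) = 7z).
Step 2: |z0|^2 = 0.36^2 + (-0.84)^2 = 0.8352
Step 3: |z0| = sqrt(0.8352) = 0.913893
Step 4: Best bound = 7 * |z0| = 7 * 0.913893 = 6.3972

6.3972


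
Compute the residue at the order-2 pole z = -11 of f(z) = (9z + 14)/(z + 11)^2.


Step 1: Pole of order 2 at z = -11
Step 2: Res = lim d/dz [(z + 11)^2 * f(z)] as z -> -11
Step 3: (z + 11)^2 * f(z) = 9z + 14
Step 4: d/dz[9z + 14] = 9

9


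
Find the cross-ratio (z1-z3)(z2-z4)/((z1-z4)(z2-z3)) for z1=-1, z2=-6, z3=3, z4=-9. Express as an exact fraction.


Step 1: (z1-z3)(z2-z4) = (-4) * 3 = -12
Step 2: (z1-z4)(z2-z3) = 8 * (-9) = -72
Step 3: Cross-ratio = 12/72 = 1/6

1/6
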